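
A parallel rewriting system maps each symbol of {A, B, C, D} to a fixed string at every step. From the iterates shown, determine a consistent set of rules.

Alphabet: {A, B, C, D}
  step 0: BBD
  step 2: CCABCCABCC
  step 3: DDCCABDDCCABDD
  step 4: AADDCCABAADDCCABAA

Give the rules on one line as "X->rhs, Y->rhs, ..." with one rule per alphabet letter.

A->CC, B->AB, C->D, D->A

  step 3 ⇒ step 4: DDCCABDDCCABDD ⇒ A·A·D·D·CC·AB·A·A·D·D·CC·AB·A·A
    A ↦ CC
    B ↦ AB
    C ↦ D
    D ↦ A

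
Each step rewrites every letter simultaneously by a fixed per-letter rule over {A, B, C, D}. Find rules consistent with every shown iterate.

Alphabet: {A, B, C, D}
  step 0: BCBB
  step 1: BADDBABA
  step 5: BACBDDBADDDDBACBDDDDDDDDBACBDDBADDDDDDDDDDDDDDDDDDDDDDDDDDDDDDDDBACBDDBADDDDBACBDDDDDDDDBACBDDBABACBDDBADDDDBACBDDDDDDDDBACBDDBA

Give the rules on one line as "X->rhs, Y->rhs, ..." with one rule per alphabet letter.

A->CB, B->BA, C->DD, D->DD

  step 0 ⇒ step 1: BCBB ⇒ BA·DD·BA·BA
    B ↦ BA
    C ↦ DD
    A ↦ CB  (constrained at step 1)
    D ↦ DD  (constrained at step 1)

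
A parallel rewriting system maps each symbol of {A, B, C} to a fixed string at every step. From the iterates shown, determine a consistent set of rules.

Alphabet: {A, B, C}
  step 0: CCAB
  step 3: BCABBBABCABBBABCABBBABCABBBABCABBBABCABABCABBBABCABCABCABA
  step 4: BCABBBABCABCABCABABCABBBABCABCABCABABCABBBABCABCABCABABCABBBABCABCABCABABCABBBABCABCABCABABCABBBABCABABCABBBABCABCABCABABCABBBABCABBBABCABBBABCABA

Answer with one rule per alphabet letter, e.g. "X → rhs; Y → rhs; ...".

A->BA, B->BCA, C->BB

  step 3 ⇒ step 4: BCABBBABCABBBABCABBBABCABBBABCABBBABCABABCABBBABCABCABCABA ⇒ BCA·BB·BA·BCA·BCA·BCA·BA·BCA·BB·BA·BCA·BCA·BCA·BA·BCA·BB·BA·BCA·BCA·BCA·BA·BCA·BB·BA·BCA·BCA·BCA·BA·BCA·BB·BA·BCA·BCA·BCA·BA·BCA·BB·BA·BCA·BA·BCA·BB·BA·BCA·BCA·BCA·BA·BCA·BB·BA·BCA·BB·BA·BCA·BB·BA·BCA·BA
    A ↦ BA
    B ↦ BCA
    C ↦ BB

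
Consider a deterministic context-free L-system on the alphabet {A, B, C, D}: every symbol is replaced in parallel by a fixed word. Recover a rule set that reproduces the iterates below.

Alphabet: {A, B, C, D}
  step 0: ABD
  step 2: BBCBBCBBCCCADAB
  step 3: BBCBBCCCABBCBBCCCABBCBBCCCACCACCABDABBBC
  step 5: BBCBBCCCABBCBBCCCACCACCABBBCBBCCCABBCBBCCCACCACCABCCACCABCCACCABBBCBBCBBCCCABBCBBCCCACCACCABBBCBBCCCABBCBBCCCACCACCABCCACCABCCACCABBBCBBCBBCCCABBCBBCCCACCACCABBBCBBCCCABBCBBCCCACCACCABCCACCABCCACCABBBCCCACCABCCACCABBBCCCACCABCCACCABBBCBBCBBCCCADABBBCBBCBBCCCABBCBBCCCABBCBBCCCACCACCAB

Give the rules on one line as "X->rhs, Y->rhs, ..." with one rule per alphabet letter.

  step 2 ⇒ step 3: BBCBBCBBCCCADAB ⇒ BBC·BBC·CCA·BBC·BBC·CCA·BBC·BBC·CCA·CCA·CCA·B·DA·B·BBC
    A ↦ B
    B ↦ BBC
    C ↦ CCA
    D ↦ DA

A->B, B->BBC, C->CCA, D->DA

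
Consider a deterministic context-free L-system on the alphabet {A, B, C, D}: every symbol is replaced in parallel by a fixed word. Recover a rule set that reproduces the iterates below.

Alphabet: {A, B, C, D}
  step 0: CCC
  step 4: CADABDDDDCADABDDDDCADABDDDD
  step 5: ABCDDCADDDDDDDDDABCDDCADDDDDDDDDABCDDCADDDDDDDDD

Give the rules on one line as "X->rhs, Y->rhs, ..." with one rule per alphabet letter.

A->C, B->AD, C->AB, D->DD

  step 4 ⇒ step 5: CADABDDDDCADABDDDDCADABDDDD ⇒ AB·C·DD·C·AD·DD·DD·DD·DD·AB·C·DD·C·AD·DD·DD·DD·DD·AB·C·DD·C·AD·DD·DD·DD·DD
    A ↦ C
    B ↦ AD
    C ↦ AB
    D ↦ DD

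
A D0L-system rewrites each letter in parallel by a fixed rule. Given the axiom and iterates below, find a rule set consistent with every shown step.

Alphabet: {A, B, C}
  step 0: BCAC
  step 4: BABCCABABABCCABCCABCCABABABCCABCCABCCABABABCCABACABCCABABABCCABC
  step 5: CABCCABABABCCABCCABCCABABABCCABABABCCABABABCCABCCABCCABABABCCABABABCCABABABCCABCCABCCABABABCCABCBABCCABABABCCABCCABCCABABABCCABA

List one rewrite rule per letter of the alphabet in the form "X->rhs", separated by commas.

A->BC, B->CA, C->BA

  step 4 ⇒ step 5: BABCCABABABCCABCCABCCABABABCCABCCABCCABABABCCABACABCCABABABCCABC ⇒ CA·BC·CA·BA·BA·BC·CA·BC·CA·BC·CA·BA·BA·BC·CA·BA·BA·BC·CA·BA·BA·BC·CA·BC·CA·BC·CA·BA·BA·BC·CA·BA·BA·BC·CA·BA·BA·BC·CA·BC·CA·BC·CA·BA·BA·BC·CA·BC·BA·BC·CA·BA·BA·BC·CA·BC·CA·BC·CA·BA·BA·BC·CA·BA
    A ↦ BC
    B ↦ CA
    C ↦ BA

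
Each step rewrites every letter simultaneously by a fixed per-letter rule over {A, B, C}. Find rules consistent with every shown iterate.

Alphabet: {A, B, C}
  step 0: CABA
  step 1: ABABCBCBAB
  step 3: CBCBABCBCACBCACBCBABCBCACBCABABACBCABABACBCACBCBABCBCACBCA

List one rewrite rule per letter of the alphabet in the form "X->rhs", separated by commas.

  step 0 ⇒ step 1: CABA ⇒ A·BAB·CBC·BAB
    A ↦ BAB
    B ↦ CBC
    C ↦ A

A->BAB, B->CBC, C->A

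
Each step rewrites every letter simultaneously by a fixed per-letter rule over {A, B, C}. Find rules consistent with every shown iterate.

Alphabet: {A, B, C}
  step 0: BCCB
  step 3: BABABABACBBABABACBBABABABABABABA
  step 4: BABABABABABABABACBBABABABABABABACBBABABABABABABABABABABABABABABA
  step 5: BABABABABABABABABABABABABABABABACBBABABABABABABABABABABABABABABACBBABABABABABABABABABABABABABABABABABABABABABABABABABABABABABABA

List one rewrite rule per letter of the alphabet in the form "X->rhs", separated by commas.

A->BA, B->BA, C->CB

  step 4 ⇒ step 5: BABABABABABABABACBBABABABABABABACBBABABABABABABABABABABABABABABA ⇒ BA·BA·BA·BA·BA·BA·BA·BA·BA·BA·BA·BA·BA·BA·BA·BA·CB·BA·BA·BA·BA·BA·BA·BA·BA·BA·BA·BA·BA·BA·BA·BA·CB·BA·BA·BA·BA·BA·BA·BA·BA·BA·BA·BA·BA·BA·BA·BA·BA·BA·BA·BA·BA·BA·BA·BA·BA·BA·BA·BA·BA·BA·BA·BA
    A ↦ BA
    B ↦ BA
    C ↦ CB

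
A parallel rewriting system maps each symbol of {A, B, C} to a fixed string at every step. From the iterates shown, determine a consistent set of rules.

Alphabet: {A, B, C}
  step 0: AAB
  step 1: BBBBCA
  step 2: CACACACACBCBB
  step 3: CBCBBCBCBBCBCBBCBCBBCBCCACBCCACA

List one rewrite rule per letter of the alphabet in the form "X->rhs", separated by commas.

A->BB, B->CA, C->CBC

  step 2 ⇒ step 3: CACACACACBCBB ⇒ CBC·BB·CBC·BB·CBC·BB·CBC·BB·CBC·CA·CBC·CA·CA
    A ↦ BB
    B ↦ CA
    C ↦ CBC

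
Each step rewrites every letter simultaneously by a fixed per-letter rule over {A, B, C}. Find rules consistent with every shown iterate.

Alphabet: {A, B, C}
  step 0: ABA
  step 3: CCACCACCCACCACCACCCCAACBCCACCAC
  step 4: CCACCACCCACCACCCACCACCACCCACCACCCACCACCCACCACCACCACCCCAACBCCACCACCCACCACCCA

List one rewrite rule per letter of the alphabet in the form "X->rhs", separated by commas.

A->C, B->ACB, C->CCA

  step 3 ⇒ step 4: CCACCACCCACCACCACCCCAACBCCACCAC ⇒ CCA·CCA·C·CCA·CCA·C·CCA·CCA·CCA·C·CCA·CCA·C·CCA·CCA·C·CCA·CCA·CCA·CCA·C·C·CCA·ACB·CCA·CCA·C·CCA·CCA·C·CCA
    A ↦ C
    B ↦ ACB
    C ↦ CCA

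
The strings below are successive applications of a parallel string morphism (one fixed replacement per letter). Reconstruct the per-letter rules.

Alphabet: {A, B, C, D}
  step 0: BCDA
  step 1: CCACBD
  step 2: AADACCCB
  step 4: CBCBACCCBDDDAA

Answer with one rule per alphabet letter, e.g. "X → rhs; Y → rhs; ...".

  step 1 ⇒ step 2: CCACBD ⇒ A·A·D·A·CC·CB
    A ↦ D
    B ↦ CC
    C ↦ A
    D ↦ CB

A->D, B->CC, C->A, D->CB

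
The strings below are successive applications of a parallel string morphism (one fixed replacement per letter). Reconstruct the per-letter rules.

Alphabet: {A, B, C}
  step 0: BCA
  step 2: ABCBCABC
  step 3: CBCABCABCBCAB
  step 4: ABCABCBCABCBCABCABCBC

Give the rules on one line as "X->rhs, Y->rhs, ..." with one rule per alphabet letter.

  step 3 ⇒ step 4: CBCABCABCBCAB ⇒ AB·C·AB·CB·C·AB·CB·C·AB·C·AB·CB·C
    A ↦ CB
    B ↦ C
    C ↦ AB

A->CB, B->C, C->AB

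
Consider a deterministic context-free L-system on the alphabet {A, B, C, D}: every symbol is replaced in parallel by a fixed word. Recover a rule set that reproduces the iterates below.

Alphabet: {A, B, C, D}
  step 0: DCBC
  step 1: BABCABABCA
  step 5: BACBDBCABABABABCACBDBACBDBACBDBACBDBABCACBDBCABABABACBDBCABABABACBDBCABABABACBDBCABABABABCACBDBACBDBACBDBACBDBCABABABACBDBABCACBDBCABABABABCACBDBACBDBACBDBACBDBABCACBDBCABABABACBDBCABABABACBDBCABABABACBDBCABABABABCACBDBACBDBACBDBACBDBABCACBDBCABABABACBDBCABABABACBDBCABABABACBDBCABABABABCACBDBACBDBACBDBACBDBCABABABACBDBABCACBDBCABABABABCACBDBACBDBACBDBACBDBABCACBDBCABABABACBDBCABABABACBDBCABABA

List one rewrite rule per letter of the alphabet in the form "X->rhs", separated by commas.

A->CBD, B->BA, C->BCA, D->BA

  step 0 ⇒ step 1: DCBC ⇒ BA·BCA·BA·BCA
    B ↦ BA
    C ↦ BCA
    D ↦ BA
    A ↦ CBD  (constrained at step 1)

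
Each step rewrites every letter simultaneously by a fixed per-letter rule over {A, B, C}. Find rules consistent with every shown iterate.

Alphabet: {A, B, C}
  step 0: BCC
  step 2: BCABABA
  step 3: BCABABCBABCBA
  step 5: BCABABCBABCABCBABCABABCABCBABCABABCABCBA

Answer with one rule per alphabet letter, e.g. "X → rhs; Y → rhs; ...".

  step 2 ⇒ step 3: BCABABA ⇒ BC·A·BA·BC·BA·BC·BA
    A ↦ BA
    B ↦ BC
    C ↦ A

A->BA, B->BC, C->A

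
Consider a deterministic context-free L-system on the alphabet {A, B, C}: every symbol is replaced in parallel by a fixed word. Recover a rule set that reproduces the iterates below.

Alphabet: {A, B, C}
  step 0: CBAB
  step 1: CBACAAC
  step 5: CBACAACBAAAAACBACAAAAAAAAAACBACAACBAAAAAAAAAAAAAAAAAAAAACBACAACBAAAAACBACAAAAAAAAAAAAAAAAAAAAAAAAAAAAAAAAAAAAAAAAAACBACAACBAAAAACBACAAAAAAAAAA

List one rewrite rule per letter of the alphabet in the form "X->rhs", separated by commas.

  step 0 ⇒ step 1: CBAB ⇒ CBA·C·AA·C
    A ↦ AA
    B ↦ C
    C ↦ CBA

A->AA, B->C, C->CBA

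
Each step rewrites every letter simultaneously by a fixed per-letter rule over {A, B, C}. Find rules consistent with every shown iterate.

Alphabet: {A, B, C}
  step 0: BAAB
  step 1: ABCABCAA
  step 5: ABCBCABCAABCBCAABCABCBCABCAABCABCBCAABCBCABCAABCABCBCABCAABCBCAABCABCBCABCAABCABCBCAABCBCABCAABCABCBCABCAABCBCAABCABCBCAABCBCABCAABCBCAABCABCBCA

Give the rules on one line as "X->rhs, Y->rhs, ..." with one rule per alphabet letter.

A->BCA, B->A, C->BC

  step 0 ⇒ step 1: BAAB ⇒ A·BCA·BCA·A
    A ↦ BCA
    B ↦ A
    C ↦ BC  (constrained at step 1)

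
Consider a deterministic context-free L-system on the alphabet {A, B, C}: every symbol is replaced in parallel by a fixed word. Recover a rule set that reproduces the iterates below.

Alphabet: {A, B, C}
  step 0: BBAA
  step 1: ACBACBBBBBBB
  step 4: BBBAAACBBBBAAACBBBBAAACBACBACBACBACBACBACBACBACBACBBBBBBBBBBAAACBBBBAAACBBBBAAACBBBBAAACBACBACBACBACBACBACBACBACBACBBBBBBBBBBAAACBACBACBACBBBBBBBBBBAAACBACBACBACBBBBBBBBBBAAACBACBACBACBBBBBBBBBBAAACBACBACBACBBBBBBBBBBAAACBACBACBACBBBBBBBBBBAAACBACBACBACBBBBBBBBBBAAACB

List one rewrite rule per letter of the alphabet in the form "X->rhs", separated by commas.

A->BBB, B->ACB, C->AA

  step 0 ⇒ step 1: BBAA ⇒ ACB·ACB·BBB·BBB
    A ↦ BBB
    B ↦ ACB
    C ↦ AA  (constrained at step 1)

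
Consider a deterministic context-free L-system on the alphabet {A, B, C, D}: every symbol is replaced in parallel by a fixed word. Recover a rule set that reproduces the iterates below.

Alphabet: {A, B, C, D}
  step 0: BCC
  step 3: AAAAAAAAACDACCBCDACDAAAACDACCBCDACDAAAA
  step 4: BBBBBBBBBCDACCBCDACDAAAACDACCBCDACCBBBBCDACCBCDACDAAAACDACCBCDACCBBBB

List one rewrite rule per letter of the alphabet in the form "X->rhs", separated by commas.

  step 3 ⇒ step 4: AAAAAAAAACDACCBCDACDAAAACDACCBCDACDAAAA ⇒ B·B·B·B·B·B·B·B·B·CDA·CC·B·CDA·CDA·AAA·CDA·CC·B·CDA·CC·B·B·B·B·CDA·CC·B·CDA·CDA·AAA·CDA·CC·B·CDA·CC·B·B·B·B
    A ↦ B
    B ↦ AAA
    C ↦ CDA
    D ↦ CC

A->B, B->AAA, C->CDA, D->CC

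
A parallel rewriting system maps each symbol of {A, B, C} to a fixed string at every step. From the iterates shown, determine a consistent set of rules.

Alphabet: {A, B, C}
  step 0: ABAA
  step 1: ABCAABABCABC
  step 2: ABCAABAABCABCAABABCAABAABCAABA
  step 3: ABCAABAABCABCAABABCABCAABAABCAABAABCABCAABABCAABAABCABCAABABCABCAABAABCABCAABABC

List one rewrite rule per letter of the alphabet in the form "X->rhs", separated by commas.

A->ABC, B->AAB, C->A

  step 2 ⇒ step 3: ABCAABAABCABCAABABCAABAABCAABA ⇒ ABC·AAB·A·ABC·ABC·AAB·ABC·ABC·AAB·A·ABC·AAB·A·ABC·ABC·AAB·ABC·AAB·A·ABC·ABC·AAB·ABC·ABC·AAB·A·ABC·ABC·AAB·ABC
    A ↦ ABC
    B ↦ AAB
    C ↦ A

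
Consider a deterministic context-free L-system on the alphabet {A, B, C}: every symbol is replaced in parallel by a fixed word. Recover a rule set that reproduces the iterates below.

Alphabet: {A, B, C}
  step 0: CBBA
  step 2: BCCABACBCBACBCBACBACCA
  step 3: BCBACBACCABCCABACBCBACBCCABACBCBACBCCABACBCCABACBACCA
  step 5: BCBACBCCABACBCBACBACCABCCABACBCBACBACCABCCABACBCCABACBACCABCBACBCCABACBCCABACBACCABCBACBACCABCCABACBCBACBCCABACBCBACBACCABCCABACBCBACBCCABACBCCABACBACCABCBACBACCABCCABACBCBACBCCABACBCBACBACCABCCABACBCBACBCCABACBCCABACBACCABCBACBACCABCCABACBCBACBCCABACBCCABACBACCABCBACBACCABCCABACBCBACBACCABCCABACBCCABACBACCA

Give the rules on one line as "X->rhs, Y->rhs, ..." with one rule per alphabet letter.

  step 2 ⇒ step 3: BCCABACBCBACBCBACBACCA ⇒ BC·BAC·BAC·CA·BC·CA·BAC·BC·BAC·BC·CA·BAC·BC·BAC·BC·CA·BAC·BC·CA·BAC·BAC·CA
    A ↦ CA
    B ↦ BC
    C ↦ BAC

A->CA, B->BC, C->BAC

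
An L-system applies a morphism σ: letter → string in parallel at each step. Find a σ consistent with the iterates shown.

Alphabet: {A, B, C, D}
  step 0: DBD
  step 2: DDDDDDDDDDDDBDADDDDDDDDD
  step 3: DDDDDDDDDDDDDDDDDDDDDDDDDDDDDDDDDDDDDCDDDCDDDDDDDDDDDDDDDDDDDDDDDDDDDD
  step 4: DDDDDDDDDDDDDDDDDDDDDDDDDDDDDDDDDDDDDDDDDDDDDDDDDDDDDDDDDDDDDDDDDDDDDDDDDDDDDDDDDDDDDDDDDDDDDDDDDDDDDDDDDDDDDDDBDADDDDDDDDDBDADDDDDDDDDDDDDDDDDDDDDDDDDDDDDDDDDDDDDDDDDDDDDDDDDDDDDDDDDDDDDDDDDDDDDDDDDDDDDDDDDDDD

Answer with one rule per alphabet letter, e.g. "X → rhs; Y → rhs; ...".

A->CD, B->DC, C->BDA, D->DDD

  step 3 ⇒ step 4: DDDDDDDDDDDDDDDDDDDDDDDDDDDDDDDDDDDDDCDDDCDDDDDDDDDDDDDDDDDDDDDDDDDDDD ⇒ DDD·DDD·DDD·DDD·DDD·DDD·DDD·DDD·DDD·DDD·DDD·DDD·DDD·DDD·DDD·DDD·DDD·DDD·DDD·DDD·DDD·DDD·DDD·DDD·DDD·DDD·DDD·DDD·DDD·DDD·DDD·DDD·DDD·DDD·DDD·DDD·DDD·BDA·DDD·DDD·DDD·BDA·DDD·DDD·DDD·DDD·DDD·DDD·DDD·DDD·DDD·DDD·DDD·DDD·DDD·DDD·DDD·DDD·DDD·DDD·DDD·DDD·DDD·DDD·DDD·DDD·DDD·DDD·DDD·DDD
    C ↦ BDA
    D ↦ DDD
  step 2 ⇒ step 3: DDDDDDDDDDDDBDADDDDDDDDD ⇒ DDD·DDD·DDD·DDD·DDD·DDD·DDD·DDD·DDD·DDD·DDD·DDD·DC·DDD·CD·DDD·DDD·DDD·DDD·DDD·DDD·DDD·DDD·DDD
    A ↦ CD
  step 2 ⇒ step 3: DDDDDDDDDDDDBDADDDDDDDDD ⇒ DDD·DDD·DDD·DDD·DDD·DDD·DDD·DDD·DDD·DDD·DDD·DDD·DC·DDD·CD·DDD·DDD·DDD·DDD·DDD·DDD·DDD·DDD·DDD
    B ↦ DC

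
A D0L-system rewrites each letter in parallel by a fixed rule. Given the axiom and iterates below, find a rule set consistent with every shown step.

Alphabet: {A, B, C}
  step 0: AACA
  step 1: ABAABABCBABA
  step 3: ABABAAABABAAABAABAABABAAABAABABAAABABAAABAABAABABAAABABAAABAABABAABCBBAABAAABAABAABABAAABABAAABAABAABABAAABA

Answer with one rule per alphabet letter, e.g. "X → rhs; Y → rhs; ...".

A->ABA, B->BAA, C->BCB

  step 0 ⇒ step 1: AACA ⇒ ABA·ABA·BCB·ABA
    A ↦ ABA
    C ↦ BCB
    B ↦ BAA  (constrained at step 1)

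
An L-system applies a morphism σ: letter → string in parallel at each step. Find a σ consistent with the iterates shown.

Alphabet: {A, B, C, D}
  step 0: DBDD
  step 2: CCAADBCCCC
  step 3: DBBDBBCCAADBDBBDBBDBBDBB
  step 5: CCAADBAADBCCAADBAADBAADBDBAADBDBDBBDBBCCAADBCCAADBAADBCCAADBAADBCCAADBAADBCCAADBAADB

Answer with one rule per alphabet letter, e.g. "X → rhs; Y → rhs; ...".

  step 2 ⇒ step 3: CCAADBCCCC ⇒ DBB·DBB·C·C·AA·DB·DBB·DBB·DBB·DBB
    A ↦ C
    B ↦ DB
    C ↦ DBB
    D ↦ AA

A->C, B->DB, C->DBB, D->AA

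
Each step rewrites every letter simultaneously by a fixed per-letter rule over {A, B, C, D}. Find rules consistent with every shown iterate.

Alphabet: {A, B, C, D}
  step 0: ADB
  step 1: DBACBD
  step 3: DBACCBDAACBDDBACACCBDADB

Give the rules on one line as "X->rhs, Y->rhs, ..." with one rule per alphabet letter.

  step 0 ⇒ step 1: ADB ⇒ DB·A·CBD
    A ↦ DB
    B ↦ CBD
    D ↦ A
    C ↦ AC  (constrained at step 1)

A->DB, B->CBD, C->AC, D->A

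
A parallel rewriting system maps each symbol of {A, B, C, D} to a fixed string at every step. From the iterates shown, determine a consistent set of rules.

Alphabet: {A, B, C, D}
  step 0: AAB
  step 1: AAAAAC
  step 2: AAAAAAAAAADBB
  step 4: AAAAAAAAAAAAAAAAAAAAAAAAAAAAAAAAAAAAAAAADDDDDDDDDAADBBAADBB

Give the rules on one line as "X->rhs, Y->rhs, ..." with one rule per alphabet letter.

A->AA, B->AC, C->DBB, D->DDD

  step 1 ⇒ step 2: AAAAAC ⇒ AA·AA·AA·AA·AA·DBB
    A ↦ AA
    C ↦ DBB
  step 0 ⇒ step 1: AAB ⇒ AA·AA·AC
    B ↦ AC
    D ↦ DDD  (constrained at step 2)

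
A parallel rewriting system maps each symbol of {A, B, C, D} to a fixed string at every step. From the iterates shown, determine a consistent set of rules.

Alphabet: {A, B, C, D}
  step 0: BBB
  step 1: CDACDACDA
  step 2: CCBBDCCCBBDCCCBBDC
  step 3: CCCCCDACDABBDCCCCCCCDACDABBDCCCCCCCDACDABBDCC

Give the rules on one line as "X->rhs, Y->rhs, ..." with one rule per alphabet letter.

  step 2 ⇒ step 3: CCBBDCCCBBDCCCBBDC ⇒ CC·CC·CDA·CDA·BBD·CC·CC·CC·CDA·CDA·BBD·CC·CC·CC·CDA·CDA·BBD·CC
    B ↦ CDA
    C ↦ CC
    D ↦ BBD
  step 1 ⇒ step 2: CDACDACDA ⇒ CC·BBD·C·CC·BBD·C·CC·BBD·C
    A ↦ C

A->C, B->CDA, C->CC, D->BBD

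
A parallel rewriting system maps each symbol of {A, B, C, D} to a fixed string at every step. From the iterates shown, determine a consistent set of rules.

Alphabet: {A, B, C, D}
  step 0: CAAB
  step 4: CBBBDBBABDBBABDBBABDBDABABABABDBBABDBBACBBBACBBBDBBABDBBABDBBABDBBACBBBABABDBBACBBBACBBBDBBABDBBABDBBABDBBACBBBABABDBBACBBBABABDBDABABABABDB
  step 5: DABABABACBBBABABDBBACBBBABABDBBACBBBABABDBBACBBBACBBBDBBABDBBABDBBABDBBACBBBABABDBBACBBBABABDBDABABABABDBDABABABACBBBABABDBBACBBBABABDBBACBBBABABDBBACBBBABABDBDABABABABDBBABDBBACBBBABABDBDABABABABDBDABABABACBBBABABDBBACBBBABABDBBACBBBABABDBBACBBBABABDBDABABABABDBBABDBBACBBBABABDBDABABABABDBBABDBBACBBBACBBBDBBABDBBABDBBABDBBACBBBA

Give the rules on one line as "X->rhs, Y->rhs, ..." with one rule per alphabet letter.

  step 4 ⇒ step 5: CBBBDBBABDBBABDBBABDBDABABABABDBBABDBBACBBBACBBBDBBABDBBABDBBABDBBACBBBABABDBBACBBBACBBBDBBABDBBABDBBABDBBACBBBABABDBBACBBBABABDBDABABABABDB ⇒ DA·BA·BA·BA·CBB·BA·BA·BDB·BA·CBB·BA·BA·BDB·BA·CBB·BA·BA·BDB·BA·CBB·BA·CBB·BDB·BA·BDB·BA·BDB·BA·BDB·BA·CBB·BA·BA·BDB·BA·CBB·BA·BA·BDB·DA·BA·BA·BA·BDB·DA·BA·BA·BA·CBB·BA·BA·BDB·BA·CBB·BA·BA·BDB·BA·CBB·BA·BA·BDB·BA·CBB·BA·BA·BDB·DA·BA·BA·BA·BDB·BA·BDB·BA·CBB·BA·BA·BDB·DA·BA·BA·BA·BDB·DA·BA·BA·BA·CBB·BA·BA·BDB·BA·CBB·BA·BA·BDB·BA·CBB·BA·BA·BDB·BA·CBB·BA·BA·BDB·DA·BA·BA·BA·BDB·BA·BDB·BA·CBB·BA·BA·BDB·DA·BA·BA·BA·BDB·BA·BDB·BA·CBB·BA·CBB·BDB·BA·BDB·BA·BDB·BA·BDB·BA·CBB·BA
    A ↦ BDB
    B ↦ BA
    C ↦ DA
    D ↦ CBB

A->BDB, B->BA, C->DA, D->CBB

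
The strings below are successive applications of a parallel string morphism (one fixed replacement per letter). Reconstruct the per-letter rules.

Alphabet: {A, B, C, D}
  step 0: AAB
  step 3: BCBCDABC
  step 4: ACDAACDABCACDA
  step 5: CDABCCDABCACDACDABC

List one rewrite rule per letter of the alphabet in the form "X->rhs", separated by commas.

A->C, B->AC, C->DA, D->B

  step 4 ⇒ step 5: ACDAACDABCACDA ⇒ C·DA·B·C·C·DA·B·C·AC·DA·C·DA·B·C
    A ↦ C
    B ↦ AC
    C ↦ DA
    D ↦ B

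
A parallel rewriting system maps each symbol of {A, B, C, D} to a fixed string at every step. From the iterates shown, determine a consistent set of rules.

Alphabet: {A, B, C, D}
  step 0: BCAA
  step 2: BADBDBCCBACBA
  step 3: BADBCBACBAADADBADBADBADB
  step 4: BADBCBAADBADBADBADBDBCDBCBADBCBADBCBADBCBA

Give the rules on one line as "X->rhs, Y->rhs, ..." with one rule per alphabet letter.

  step 3 ⇒ step 4: BADBCBACBAADADBADBADBADB ⇒ BA·DB·C·BA·AD·BA·DB·AD·BA·DB·DB·C·DB·C·BA·DB·C·BA·DB·C·BA·DB·C·BA
    A ↦ DB
    B ↦ BA
    C ↦ AD
    D ↦ C

A->DB, B->BA, C->AD, D->C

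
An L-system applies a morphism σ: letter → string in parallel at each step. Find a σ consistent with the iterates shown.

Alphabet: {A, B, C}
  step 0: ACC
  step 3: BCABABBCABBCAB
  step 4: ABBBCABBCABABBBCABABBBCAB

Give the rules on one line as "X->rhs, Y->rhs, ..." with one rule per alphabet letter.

  step 3 ⇒ step 4: BCABABBCABBCAB ⇒ AB·B·BC·AB·BC·AB·AB·B·BC·AB·AB·B·BC·AB
    A ↦ BC
    B ↦ AB
    C ↦ B

A->BC, B->AB, C->B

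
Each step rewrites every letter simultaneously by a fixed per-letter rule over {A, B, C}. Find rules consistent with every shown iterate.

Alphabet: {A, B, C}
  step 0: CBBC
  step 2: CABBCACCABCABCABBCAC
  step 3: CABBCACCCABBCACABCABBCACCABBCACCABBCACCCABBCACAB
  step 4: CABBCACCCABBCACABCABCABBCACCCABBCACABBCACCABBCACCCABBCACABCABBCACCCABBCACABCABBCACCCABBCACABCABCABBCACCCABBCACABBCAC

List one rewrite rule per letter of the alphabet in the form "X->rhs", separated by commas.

  step 3 ⇒ step 4: CABBCACCCABBCACABCABBCACCABBCACCABBCACCCABBCACAB ⇒ CAB·BCA·C·C·CAB·BCA·CAB·CAB·CAB·BCA·C·C·CAB·BCA·CAB·BCA·C·CAB·BCA·C·C·CAB·BCA·CAB·CAB·BCA·C·C·CAB·BCA·CAB·CAB·BCA·C·C·CAB·BCA·CAB·CAB·CAB·BCA·C·C·CAB·BCA·CAB·BCA·C
    A ↦ BCA
    B ↦ C
    C ↦ CAB

A->BCA, B->C, C->CAB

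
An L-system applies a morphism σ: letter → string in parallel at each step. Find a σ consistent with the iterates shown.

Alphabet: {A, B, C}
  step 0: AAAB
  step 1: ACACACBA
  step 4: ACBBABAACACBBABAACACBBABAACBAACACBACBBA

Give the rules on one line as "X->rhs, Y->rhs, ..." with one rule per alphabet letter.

  step 0 ⇒ step 1: AAAB ⇒ AC·AC·AC·BA
    A ↦ AC
    B ↦ BA
    C ↦ B  (constrained at step 1)

A->AC, B->BA, C->B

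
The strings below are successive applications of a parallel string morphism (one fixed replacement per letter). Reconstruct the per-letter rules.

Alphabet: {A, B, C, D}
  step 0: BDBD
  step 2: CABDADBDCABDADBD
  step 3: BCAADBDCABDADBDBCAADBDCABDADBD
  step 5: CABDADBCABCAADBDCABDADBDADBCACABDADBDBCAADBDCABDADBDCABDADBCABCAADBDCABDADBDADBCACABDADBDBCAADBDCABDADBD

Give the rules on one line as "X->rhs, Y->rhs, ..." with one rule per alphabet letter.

A->CA, B->AD, C->B, D->BD

  step 2 ⇒ step 3: CABDADBDCABDADBD ⇒ B·CA·AD·BD·CA·BD·AD·BD·B·CA·AD·BD·CA·BD·AD·BD
    A ↦ CA
    B ↦ AD
    C ↦ B
    D ↦ BD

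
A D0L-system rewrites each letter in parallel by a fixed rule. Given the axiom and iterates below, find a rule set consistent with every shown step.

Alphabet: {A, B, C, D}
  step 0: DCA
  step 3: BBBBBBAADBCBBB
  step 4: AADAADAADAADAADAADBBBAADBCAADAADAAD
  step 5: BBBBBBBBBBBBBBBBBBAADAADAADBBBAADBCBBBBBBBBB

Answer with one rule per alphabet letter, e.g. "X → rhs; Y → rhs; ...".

A->B, B->AAD, C->BC, D->B

  step 4 ⇒ step 5: AADAADAADAADAADAADBBBAADBCAADAADAAD ⇒ B·B·B·B·B·B·B·B·B·B·B·B·B·B·B·B·B·B·AAD·AAD·AAD·B·B·B·AAD·BC·B·B·B·B·B·B·B·B·B
    A ↦ B
    B ↦ AAD
    C ↦ BC
    D ↦ B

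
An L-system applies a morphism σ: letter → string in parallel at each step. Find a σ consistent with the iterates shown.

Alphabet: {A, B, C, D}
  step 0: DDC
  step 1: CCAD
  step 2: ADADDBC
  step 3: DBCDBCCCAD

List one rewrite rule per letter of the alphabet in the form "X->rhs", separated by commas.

  step 2 ⇒ step 3: ADADDBC ⇒ DB·C·DB·C·C·C·AD
    A ↦ DB
    B ↦ C
    C ↦ AD
    D ↦ C

A->DB, B->C, C->AD, D->C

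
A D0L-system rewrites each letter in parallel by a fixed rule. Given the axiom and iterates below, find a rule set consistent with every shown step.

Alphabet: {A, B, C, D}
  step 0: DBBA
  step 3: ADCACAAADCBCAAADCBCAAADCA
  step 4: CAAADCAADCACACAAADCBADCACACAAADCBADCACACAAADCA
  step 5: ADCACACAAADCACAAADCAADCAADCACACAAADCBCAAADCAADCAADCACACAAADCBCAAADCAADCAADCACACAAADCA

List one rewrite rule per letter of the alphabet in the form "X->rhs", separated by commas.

A->CA, B->CB, C->AD, D->A

  step 4 ⇒ step 5: CAAADCAADCACACAAADCBADCACACAAADCBADCACACAAADCA ⇒ AD·CA·CA·CA·A·AD·CA·CA·A·AD·CA·AD·CA·AD·CA·CA·CA·A·AD·CB·CA·A·AD·CA·AD·CA·AD·CA·CA·CA·A·AD·CB·CA·A·AD·CA·AD·CA·AD·CA·CA·CA·A·AD·CA
    A ↦ CA
    B ↦ CB
    C ↦ AD
    D ↦ A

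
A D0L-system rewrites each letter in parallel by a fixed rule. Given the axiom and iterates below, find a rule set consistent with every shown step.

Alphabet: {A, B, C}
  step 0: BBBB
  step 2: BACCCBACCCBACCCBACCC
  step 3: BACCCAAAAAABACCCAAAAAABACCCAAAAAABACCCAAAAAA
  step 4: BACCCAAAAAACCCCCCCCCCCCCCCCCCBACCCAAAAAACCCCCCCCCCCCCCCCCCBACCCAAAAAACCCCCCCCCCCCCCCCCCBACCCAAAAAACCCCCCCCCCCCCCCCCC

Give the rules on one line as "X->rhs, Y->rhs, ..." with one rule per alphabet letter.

  step 3 ⇒ step 4: BACCCAAAAAABACCCAAAAAABACCCAAAAAABACCCAAAAAA ⇒ BA·CCC·AA·AA·AA·CCC·CCC·CCC·CCC·CCC·CCC·BA·CCC·AA·AA·AA·CCC·CCC·CCC·CCC·CCC·CCC·BA·CCC·AA·AA·AA·CCC·CCC·CCC·CCC·CCC·CCC·BA·CCC·AA·AA·AA·CCC·CCC·CCC·CCC·CCC·CCC
    A ↦ CCC
    B ↦ BA
    C ↦ AA

A->CCC, B->BA, C->AA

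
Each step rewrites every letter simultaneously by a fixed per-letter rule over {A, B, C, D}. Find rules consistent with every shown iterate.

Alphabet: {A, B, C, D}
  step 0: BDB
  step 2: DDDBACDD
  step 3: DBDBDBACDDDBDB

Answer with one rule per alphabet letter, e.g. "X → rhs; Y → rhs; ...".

  step 2 ⇒ step 3: DDDBACDD ⇒ DB·DB·DB·AC·D·D·DB·DB
    A ↦ D
    B ↦ AC
    C ↦ D
    D ↦ DB

A->D, B->AC, C->D, D->DB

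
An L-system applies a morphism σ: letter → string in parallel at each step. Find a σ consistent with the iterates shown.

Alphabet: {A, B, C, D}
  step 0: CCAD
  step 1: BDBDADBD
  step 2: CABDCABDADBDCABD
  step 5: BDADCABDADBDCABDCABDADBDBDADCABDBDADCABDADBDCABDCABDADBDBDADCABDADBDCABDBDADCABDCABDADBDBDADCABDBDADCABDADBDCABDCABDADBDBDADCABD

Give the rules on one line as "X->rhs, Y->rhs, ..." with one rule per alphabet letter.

A->AD, B->CA, C->BD, D->BD

  step 1 ⇒ step 2: BDBDADBD ⇒ CA·BD·CA·BD·AD·BD·CA·BD
    A ↦ AD
    B ↦ CA
    D ↦ BD
  step 0 ⇒ step 1: CCAD ⇒ BD·BD·AD·BD
    C ↦ BD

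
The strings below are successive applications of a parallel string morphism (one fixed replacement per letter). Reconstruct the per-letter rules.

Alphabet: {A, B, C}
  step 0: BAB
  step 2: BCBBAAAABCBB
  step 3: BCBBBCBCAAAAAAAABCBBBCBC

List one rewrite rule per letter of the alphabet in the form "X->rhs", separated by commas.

  step 2 ⇒ step 3: BCBBAAAABCBB ⇒ BC·BB·BC·BC·AA·AA·AA·AA·BC·BB·BC·BC
    A ↦ AA
    B ↦ BC
    C ↦ BB

A->AA, B->BC, C->BB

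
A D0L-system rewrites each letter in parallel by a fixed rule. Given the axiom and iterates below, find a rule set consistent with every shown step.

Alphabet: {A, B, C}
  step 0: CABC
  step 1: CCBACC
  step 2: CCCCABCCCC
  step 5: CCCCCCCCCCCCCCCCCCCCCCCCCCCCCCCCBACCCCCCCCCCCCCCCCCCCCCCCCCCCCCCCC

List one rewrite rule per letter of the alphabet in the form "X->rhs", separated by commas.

A->B, B->A, C->CC

  step 1 ⇒ step 2: CCBACC ⇒ CC·CC·A·B·CC·CC
    A ↦ B
    B ↦ A
    C ↦ CC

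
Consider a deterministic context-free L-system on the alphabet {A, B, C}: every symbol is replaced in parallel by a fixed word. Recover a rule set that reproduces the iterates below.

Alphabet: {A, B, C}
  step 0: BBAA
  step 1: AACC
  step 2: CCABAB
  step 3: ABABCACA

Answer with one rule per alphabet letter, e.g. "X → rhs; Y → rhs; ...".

  step 2 ⇒ step 3: CCABAB ⇒ AB·AB·C·A·C·A
    A ↦ C
    B ↦ A
    C ↦ AB

A->C, B->A, C->AB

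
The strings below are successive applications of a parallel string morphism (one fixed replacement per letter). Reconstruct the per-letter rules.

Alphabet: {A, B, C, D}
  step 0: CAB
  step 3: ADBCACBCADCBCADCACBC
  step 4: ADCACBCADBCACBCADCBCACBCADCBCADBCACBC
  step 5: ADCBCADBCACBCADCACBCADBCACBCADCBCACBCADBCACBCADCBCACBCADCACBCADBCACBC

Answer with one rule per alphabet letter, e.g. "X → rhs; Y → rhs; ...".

A->AD, B->AC, C->BC, D->C

  step 4 ⇒ step 5: ADCACBCADBCACBCADCBCACBCADCBCADBCACBC ⇒ AD·C·BC·AD·BC·AC·BC·AD·C·AC·BC·AD·BC·AC·BC·AD·C·BC·AC·BC·AD·BC·AC·BC·AD·C·BC·AC·BC·AD·C·AC·BC·AD·BC·AC·BC
    A ↦ AD
    B ↦ AC
    C ↦ BC
    D ↦ C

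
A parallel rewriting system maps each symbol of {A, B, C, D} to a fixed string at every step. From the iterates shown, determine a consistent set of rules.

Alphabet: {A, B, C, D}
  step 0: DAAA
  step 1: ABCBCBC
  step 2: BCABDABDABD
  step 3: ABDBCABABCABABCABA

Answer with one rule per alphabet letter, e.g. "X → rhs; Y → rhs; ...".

  step 2 ⇒ step 3: BCABDABDABD ⇒ AB·D·BC·AB·A·BC·AB·A·BC·AB·A
    A ↦ BC
    B ↦ AB
    C ↦ D
    D ↦ A

A->BC, B->AB, C->D, D->A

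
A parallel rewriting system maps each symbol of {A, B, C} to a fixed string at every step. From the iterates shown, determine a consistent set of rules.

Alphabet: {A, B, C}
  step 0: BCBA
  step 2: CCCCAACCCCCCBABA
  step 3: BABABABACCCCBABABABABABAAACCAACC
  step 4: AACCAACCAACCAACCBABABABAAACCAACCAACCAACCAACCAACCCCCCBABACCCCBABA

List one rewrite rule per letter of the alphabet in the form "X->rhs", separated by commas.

  step 3 ⇒ step 4: BABABABACCCCBABABABABABAAACCAACC ⇒ AA·CC·AA·CC·AA·CC·AA·CC·BA·BA·BA·BA·AA·CC·AA·CC·AA·CC·AA·CC·AA·CC·AA·CC·CC·CC·BA·BA·CC·CC·BA·BA
    A ↦ CC
    B ↦ AA
    C ↦ BA

A->CC, B->AA, C->BA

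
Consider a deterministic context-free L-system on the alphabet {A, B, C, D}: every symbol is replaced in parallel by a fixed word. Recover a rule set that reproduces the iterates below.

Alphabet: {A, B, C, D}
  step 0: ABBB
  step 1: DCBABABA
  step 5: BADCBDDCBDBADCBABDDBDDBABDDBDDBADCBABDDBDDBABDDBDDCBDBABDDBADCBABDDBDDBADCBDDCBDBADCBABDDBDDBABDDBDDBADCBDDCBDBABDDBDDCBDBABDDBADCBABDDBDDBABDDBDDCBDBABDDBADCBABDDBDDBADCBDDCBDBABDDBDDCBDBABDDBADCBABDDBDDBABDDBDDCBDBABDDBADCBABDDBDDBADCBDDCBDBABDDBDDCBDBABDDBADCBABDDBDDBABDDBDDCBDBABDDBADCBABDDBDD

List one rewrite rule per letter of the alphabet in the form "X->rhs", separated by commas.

  step 0 ⇒ step 1: ABBB ⇒ DC·BA·BA·BA
    A ↦ DC
    B ↦ BA
    C ↦ CBD  (constrained at step 1)
    D ↦ BDD  (constrained at step 1)

A->DC, B->BA, C->CBD, D->BDD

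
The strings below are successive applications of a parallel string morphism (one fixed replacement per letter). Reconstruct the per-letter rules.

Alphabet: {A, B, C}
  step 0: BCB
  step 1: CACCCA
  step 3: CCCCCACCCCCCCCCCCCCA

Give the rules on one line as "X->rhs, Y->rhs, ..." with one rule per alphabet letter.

A->B, B->CA, C->CC

  step 0 ⇒ step 1: BCB ⇒ CA·CC·CA
    B ↦ CA
    C ↦ CC
    A ↦ B  (constrained at step 1)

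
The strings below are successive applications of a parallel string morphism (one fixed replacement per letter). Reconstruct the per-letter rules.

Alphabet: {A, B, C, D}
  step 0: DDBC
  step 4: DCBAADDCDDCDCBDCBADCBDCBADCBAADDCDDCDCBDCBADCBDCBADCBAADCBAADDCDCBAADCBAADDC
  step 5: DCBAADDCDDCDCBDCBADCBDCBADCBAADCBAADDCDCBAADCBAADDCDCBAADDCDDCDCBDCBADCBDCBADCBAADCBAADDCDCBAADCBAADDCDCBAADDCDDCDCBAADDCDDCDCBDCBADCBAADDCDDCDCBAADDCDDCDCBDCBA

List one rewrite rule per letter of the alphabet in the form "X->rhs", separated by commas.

  step 4 ⇒ step 5: DCBAADDCDDCDCBDCBADCBDCBADCBAADDCDDCDCBDCBADCBDCBADCBAADCBAADDCDCBAADCBAADDC ⇒ DCB·A·A·DDC·DDC·DCB·DCB·A·DCB·DCB·A·DCB·A·A·DCB·A·A·DDC·DCB·A·A·DCB·A·A·DDC·DCB·A·A·DDC·DDC·DCB·DCB·A·DCB·DCB·A·DCB·A·A·DCB·A·A·DDC·DCB·A·A·DCB·A·A·DDC·DCB·A·A·DDC·DDC·DCB·A·A·DDC·DDC·DCB·DCB·A·DCB·A·A·DDC·DDC·DCB·A·A·DDC·DDC·DCB·DCB·A
    A ↦ DDC
    B ↦ A
    C ↦ A
    D ↦ DCB

A->DDC, B->A, C->A, D->DCB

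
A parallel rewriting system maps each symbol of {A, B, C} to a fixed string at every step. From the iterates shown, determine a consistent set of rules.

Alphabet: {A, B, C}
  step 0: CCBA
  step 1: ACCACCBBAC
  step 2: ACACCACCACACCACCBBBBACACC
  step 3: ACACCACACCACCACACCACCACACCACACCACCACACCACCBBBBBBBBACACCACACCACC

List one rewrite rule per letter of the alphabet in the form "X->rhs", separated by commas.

  step 2 ⇒ step 3: ACACCACCACACCACCBBBBACACC ⇒ AC·ACC·AC·ACC·ACC·AC·ACC·ACC·AC·ACC·AC·ACC·ACC·AC·ACC·ACC·BB·BB·BB·BB·AC·ACC·AC·ACC·ACC
    A ↦ AC
    B ↦ BB
    C ↦ ACC

A->AC, B->BB, C->ACC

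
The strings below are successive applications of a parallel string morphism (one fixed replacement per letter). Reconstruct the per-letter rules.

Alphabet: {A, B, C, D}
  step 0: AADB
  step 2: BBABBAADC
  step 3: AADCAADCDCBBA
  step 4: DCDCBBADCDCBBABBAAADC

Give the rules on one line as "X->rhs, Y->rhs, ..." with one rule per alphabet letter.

A->DC, B->A, C->BA, D->B

  step 3 ⇒ step 4: AADCAADCDCBBA ⇒ DC·DC·B·BA·DC·DC·B·BA·B·BA·A·A·DC
    A ↦ DC
    B ↦ A
    C ↦ BA
    D ↦ B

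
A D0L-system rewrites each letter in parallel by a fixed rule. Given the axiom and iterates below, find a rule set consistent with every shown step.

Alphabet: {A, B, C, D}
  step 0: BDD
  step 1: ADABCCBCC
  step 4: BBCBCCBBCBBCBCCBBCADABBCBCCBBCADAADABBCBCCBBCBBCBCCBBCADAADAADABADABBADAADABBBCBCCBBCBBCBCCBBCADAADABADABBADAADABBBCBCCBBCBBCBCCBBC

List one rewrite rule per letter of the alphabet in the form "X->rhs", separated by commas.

  step 0 ⇒ step 1: BDD ⇒ ADA·BCC·BCC
    B ↦ ADA
    D ↦ BCC
    A ↦ BBC  (constrained at step 1)
    C ↦ B  (constrained at step 1)

A->BBC, B->ADA, C->B, D->BCC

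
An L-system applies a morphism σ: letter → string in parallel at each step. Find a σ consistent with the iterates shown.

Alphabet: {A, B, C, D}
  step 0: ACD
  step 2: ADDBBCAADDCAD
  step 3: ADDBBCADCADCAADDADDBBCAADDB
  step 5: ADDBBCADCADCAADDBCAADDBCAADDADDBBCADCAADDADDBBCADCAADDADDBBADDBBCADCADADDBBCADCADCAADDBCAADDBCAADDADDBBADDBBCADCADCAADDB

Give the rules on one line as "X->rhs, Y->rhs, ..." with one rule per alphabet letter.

  step 2 ⇒ step 3: ADDBBCAADDCAD ⇒ ADD·B·B·CAD·CAD·CA·ADD·ADD·B·B·CA·ADD·B
    A ↦ ADD
    B ↦ CAD
    C ↦ CA
    D ↦ B

A->ADD, B->CAD, C->CA, D->B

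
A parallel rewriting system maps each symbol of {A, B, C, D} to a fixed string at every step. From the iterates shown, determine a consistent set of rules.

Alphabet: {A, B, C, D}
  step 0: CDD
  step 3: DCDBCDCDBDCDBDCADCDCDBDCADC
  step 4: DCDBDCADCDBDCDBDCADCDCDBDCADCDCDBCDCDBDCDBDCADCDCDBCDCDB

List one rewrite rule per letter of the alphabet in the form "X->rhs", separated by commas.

A->C, B->ADC, C->DB, D->DC

  step 3 ⇒ step 4: DCDBCDCDBDCDBDCADCDCDBDCADC ⇒ DC·DB·DC·ADC·DB·DC·DB·DC·ADC·DC·DB·DC·ADC·DC·DB·C·DC·DB·DC·DB·DC·ADC·DC·DB·C·DC·DB
    A ↦ C
    B ↦ ADC
    C ↦ DB
    D ↦ DC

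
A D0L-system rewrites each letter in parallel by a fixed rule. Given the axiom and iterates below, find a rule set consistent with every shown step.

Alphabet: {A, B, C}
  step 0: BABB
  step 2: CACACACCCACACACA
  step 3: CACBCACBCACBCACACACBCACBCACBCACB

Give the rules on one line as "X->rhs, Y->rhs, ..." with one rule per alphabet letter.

  step 2 ⇒ step 3: CACACACCCACACACA ⇒ CA·CB·CA·CB·CA·CB·CA·CA·CA·CB·CA·CB·CA·CB·CA·CB
    A ↦ CB
    C ↦ CA
    B ↦ CC  (constrained at step 0)

A->CB, B->CC, C->CA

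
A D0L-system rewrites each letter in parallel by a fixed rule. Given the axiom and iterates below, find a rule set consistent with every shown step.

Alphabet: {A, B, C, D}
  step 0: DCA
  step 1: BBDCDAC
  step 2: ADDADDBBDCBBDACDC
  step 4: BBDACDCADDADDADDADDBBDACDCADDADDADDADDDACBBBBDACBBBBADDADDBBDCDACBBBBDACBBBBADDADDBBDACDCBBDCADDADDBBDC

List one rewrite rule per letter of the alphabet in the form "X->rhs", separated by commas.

A->DAC, B->ADD, C->DC, D->BB

  step 1 ⇒ step 2: BBDCDAC ⇒ ADD·ADD·BB·DC·BB·DAC·DC
    A ↦ DAC
    B ↦ ADD
    C ↦ DC
    D ↦ BB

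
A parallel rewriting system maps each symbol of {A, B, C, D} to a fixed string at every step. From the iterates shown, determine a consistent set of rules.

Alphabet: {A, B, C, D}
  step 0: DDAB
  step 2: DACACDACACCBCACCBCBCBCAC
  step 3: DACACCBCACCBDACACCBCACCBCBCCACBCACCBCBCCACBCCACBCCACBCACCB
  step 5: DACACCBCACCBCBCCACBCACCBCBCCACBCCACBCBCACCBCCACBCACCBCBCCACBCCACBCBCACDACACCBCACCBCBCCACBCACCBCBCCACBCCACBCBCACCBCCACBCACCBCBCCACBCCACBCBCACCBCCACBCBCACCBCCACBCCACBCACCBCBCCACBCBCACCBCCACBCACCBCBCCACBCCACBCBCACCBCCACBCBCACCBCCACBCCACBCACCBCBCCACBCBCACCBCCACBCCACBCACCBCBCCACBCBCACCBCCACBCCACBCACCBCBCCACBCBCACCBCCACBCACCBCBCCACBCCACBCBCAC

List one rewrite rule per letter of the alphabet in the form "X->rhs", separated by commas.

A->CAC, B->CCA, C->CB, D->DA

  step 2 ⇒ step 3: DACACDACACCBCACCBCBCBCAC ⇒ DA·CAC·CB·CAC·CB·DA·CAC·CB·CAC·CB·CB·CCA·CB·CAC·CB·CB·CCA·CB·CCA·CB·CCA·CB·CAC·CB
    A ↦ CAC
    B ↦ CCA
    C ↦ CB
    D ↦ DA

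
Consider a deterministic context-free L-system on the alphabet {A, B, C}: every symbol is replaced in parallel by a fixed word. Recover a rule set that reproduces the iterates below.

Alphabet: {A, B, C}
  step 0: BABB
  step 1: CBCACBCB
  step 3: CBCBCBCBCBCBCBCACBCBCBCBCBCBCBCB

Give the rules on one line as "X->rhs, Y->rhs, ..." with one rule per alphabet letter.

  step 0 ⇒ step 1: BABB ⇒ CB·CA·CB·CB
    A ↦ CA
    B ↦ CB
    C ↦ CB  (constrained at step 1)

A->CA, B->CB, C->CB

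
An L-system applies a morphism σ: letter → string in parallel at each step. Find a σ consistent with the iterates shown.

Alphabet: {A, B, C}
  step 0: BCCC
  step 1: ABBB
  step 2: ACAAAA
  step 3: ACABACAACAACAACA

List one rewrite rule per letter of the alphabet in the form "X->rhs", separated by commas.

  step 2 ⇒ step 3: ACAAAA ⇒ ACA·B·ACA·ACA·ACA·ACA
    A ↦ ACA
    C ↦ B
  step 0 ⇒ step 1: BCCC ⇒ A·B·B·B
    B ↦ A

A->ACA, B->A, C->B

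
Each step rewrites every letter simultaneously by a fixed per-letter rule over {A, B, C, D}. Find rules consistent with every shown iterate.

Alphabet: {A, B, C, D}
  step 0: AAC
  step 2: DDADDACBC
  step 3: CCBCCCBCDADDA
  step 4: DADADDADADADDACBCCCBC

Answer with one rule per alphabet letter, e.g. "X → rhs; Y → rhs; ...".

  step 3 ⇒ step 4: CCBCCCBCDADDA ⇒ DA·DA·D·DA·DA·DA·D·DA·C·BC·C·C·BC
    A ↦ BC
    B ↦ D
    C ↦ DA
    D ↦ C

A->BC, B->D, C->DA, D->C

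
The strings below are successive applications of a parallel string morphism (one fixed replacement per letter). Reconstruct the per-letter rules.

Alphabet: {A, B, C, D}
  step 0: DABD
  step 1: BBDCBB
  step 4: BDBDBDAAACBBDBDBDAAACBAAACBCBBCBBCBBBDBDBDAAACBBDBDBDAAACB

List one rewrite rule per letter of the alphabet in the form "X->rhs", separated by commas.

  step 0 ⇒ step 1: DABD ⇒ B·BD·CB·B
    A ↦ BD
    B ↦ CB
    D ↦ B
    C ↦ AAA  (constrained at step 1)

A->BD, B->CB, C->AAA, D->B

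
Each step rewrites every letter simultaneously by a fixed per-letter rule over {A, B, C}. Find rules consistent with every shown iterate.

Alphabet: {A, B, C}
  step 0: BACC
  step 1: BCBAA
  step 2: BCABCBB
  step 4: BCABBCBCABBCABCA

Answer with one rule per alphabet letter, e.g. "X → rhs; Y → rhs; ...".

  step 1 ⇒ step 2: BCBAA ⇒ BC·A·BC·B·B
    A ↦ B
    B ↦ BC
    C ↦ A

A->B, B->BC, C->A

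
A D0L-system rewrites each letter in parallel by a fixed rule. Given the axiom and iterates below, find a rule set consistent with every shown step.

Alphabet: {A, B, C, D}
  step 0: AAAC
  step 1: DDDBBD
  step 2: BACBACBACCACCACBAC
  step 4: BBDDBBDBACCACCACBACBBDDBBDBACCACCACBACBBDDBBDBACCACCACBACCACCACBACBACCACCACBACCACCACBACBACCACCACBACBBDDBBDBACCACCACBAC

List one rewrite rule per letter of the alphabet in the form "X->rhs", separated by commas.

A->D, B->CAC, C->BBD, D->BAC

  step 1 ⇒ step 2: DDDBBD ⇒ BAC·BAC·BAC·CAC·CAC·BAC
    B ↦ CAC
    D ↦ BAC
  step 0 ⇒ step 1: AAAC ⇒ D·D·D·BBD
    A ↦ D
  step 0 ⇒ step 1: AAAC ⇒ D·D·D·BBD
    C ↦ BBD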